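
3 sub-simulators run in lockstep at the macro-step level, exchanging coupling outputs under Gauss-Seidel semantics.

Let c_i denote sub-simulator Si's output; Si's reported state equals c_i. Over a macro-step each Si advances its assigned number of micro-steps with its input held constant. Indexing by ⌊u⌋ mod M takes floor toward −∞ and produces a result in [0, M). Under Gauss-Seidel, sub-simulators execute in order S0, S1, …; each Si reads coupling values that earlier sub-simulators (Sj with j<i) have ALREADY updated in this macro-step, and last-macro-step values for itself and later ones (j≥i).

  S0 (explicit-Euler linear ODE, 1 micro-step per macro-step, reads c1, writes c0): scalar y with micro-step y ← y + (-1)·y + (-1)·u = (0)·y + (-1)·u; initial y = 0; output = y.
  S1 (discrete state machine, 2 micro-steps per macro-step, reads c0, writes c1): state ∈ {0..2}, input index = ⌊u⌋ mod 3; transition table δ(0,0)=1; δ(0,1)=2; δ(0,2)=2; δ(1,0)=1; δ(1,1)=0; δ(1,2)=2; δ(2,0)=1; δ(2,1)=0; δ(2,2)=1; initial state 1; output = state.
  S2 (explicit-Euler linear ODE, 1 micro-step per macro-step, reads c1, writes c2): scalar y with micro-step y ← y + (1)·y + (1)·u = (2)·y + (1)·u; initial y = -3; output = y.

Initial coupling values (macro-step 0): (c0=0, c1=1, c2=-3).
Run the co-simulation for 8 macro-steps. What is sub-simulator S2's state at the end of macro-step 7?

macro 1: S0 reads c1=1 → after 1×micro: -1; S1 reads c0=-1 → after 2×micro: 1; S2 reads c1=1 → after 1×micro: -5 ⇒ (c0=-1, c1=1, c2=-5)
macro 2: S0 reads c1=1 → after 1×micro: -1; S1 reads c0=-1 → after 2×micro: 1; S2 reads c1=1 → after 1×micro: -9 ⇒ (c0=-1, c1=1, c2=-9)
macro 3: S0 reads c1=1 → after 1×micro: -1; S1 reads c0=-1 → after 2×micro: 1; S2 reads c1=1 → after 1×micro: -17 ⇒ (c0=-1, c1=1, c2=-17)
macro 4: S0 reads c1=1 → after 1×micro: -1; S1 reads c0=-1 → after 2×micro: 1; S2 reads c1=1 → after 1×micro: -33 ⇒ (c0=-1, c1=1, c2=-33)
macro 5: S0 reads c1=1 → after 1×micro: -1; S1 reads c0=-1 → after 2×micro: 1; S2 reads c1=1 → after 1×micro: -65 ⇒ (c0=-1, c1=1, c2=-65)
macro 6: S0 reads c1=1 → after 1×micro: -1; S1 reads c0=-1 → after 2×micro: 1; S2 reads c1=1 → after 1×micro: -129 ⇒ (c0=-1, c1=1, c2=-129)
macro 7: S0 reads c1=1 → after 1×micro: -1; S1 reads c0=-1 → after 2×micro: 1; S2 reads c1=1 → after 1×micro: -257 ⇒ (c0=-1, c1=1, c2=-257)
macro 8: S0 reads c1=1 → after 1×micro: -1; S1 reads c0=-1 → after 2×micro: 1; S2 reads c1=1 → after 1×micro: -513 ⇒ (c0=-1, c1=1, c2=-513)

S2 state at macro-step 7 = -257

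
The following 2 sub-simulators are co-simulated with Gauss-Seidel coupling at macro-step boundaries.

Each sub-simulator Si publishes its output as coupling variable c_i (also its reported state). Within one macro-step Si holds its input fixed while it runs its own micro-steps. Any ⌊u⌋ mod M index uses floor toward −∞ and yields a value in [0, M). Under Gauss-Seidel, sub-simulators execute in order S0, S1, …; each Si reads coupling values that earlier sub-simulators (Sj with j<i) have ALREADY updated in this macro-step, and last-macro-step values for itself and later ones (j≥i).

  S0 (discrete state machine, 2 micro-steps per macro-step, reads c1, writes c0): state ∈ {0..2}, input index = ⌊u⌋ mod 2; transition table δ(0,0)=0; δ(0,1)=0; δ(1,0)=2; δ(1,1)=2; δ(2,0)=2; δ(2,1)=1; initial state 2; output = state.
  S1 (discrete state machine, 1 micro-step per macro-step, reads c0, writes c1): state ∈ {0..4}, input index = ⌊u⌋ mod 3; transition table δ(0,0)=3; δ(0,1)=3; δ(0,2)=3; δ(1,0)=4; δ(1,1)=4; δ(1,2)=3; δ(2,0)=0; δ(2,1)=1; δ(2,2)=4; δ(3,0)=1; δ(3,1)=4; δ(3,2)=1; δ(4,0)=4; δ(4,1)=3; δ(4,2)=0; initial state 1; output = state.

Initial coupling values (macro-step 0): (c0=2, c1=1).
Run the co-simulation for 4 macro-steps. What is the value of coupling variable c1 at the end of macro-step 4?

c1 at macro-step 4 = 1

macro 1: S0 reads c1=1 → after 2×micro: 2; S1 reads c0=2 → after 1×micro: 3 ⇒ (c0=2, c1=3)
macro 2: S0 reads c1=3 → after 2×micro: 2; S1 reads c0=2 → after 1×micro: 1 ⇒ (c0=2, c1=1)
macro 3: S0 reads c1=1 → after 2×micro: 2; S1 reads c0=2 → after 1×micro: 3 ⇒ (c0=2, c1=3)
macro 4: S0 reads c1=3 → after 2×micro: 2; S1 reads c0=2 → after 1×micro: 1 ⇒ (c0=2, c1=1)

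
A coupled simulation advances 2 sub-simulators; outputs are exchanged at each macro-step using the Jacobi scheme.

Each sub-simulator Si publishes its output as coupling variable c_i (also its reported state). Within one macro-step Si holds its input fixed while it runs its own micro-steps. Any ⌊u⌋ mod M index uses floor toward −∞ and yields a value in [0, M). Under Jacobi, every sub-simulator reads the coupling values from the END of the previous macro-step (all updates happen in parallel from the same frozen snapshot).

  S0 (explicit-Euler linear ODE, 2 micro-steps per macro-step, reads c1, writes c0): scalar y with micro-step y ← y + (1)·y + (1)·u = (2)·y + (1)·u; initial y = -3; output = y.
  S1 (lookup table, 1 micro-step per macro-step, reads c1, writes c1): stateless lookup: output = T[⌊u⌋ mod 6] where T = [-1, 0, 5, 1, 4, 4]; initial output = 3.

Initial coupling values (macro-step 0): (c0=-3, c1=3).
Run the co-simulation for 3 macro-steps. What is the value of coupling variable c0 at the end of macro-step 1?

macro 1: S0 reads c1=3 → after 2×micro: -3; S1 reads c1=3 → after 1×micro: 1 ⇒ (c0=-3, c1=1)
macro 2: S0 reads c1=1 → after 2×micro: -9; S1 reads c1=1 → after 1×micro: 0 ⇒ (c0=-9, c1=0)
macro 3: S0 reads c1=0 → after 2×micro: -36; S1 reads c1=0 → after 1×micro: -1 ⇒ (c0=-36, c1=-1)

c0 at macro-step 1 = -3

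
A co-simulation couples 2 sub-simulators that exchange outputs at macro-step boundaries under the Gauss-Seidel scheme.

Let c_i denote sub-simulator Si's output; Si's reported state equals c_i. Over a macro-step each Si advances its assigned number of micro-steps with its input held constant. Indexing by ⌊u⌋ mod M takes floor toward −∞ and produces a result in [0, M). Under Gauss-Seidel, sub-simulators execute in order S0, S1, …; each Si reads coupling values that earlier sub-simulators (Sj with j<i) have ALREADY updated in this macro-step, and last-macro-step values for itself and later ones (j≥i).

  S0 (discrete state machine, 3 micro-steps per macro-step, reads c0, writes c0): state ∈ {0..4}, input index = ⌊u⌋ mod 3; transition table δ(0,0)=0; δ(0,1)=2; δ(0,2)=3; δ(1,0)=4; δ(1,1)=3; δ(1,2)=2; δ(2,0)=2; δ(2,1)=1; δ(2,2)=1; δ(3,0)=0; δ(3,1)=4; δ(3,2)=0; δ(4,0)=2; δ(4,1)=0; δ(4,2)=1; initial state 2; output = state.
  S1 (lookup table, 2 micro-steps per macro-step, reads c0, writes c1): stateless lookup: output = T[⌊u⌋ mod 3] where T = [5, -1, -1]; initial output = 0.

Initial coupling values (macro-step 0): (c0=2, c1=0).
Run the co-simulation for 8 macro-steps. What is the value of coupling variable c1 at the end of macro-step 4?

macro 1: S0 reads c0=2 → after 3×micro: 1; S1 reads c0=1 → after 2×micro: -1 ⇒ (c0=1, c1=-1)
macro 2: S0 reads c0=1 → after 3×micro: 0; S1 reads c0=0 → after 2×micro: 5 ⇒ (c0=0, c1=5)
macro 3: S0 reads c0=0 → after 3×micro: 0; S1 reads c0=0 → after 2×micro: 5 ⇒ (c0=0, c1=5)
macro 4: S0 reads c0=0 → after 3×micro: 0; S1 reads c0=0 → after 2×micro: 5 ⇒ (c0=0, c1=5)
macro 5: S0 reads c0=0 → after 3×micro: 0; S1 reads c0=0 → after 2×micro: 5 ⇒ (c0=0, c1=5)
macro 6: S0 reads c0=0 → after 3×micro: 0; S1 reads c0=0 → after 2×micro: 5 ⇒ (c0=0, c1=5)
macro 7: S0 reads c0=0 → after 3×micro: 0; S1 reads c0=0 → after 2×micro: 5 ⇒ (c0=0, c1=5)
macro 8: S0 reads c0=0 → after 3×micro: 0; S1 reads c0=0 → after 2×micro: 5 ⇒ (c0=0, c1=5)

c1 at macro-step 4 = 5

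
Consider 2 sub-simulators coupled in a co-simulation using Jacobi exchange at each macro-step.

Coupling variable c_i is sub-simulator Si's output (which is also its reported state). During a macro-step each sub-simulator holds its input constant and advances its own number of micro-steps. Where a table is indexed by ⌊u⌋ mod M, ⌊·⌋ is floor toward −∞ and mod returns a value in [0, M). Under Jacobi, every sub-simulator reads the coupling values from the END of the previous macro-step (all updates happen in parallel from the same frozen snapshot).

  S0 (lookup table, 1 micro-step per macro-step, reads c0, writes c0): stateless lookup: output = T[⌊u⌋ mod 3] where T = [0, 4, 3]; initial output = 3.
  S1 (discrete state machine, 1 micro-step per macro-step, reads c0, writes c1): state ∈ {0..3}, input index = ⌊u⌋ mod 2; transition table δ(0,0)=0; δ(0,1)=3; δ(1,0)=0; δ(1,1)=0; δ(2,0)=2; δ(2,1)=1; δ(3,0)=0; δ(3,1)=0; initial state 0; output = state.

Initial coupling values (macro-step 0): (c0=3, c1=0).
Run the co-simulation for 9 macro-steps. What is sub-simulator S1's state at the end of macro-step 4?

S1 state at macro-step 4 = 0

macro 1: S0 reads c0=3 → after 1×micro: 0; S1 reads c0=3 → after 1×micro: 3 ⇒ (c0=0, c1=3)
macro 2: S0 reads c0=0 → after 1×micro: 0; S1 reads c0=0 → after 1×micro: 0 ⇒ (c0=0, c1=0)
macro 3: S0 reads c0=0 → after 1×micro: 0; S1 reads c0=0 → after 1×micro: 0 ⇒ (c0=0, c1=0)
macro 4: S0 reads c0=0 → after 1×micro: 0; S1 reads c0=0 → after 1×micro: 0 ⇒ (c0=0, c1=0)
macro 5: S0 reads c0=0 → after 1×micro: 0; S1 reads c0=0 → after 1×micro: 0 ⇒ (c0=0, c1=0)
macro 6: S0 reads c0=0 → after 1×micro: 0; S1 reads c0=0 → after 1×micro: 0 ⇒ (c0=0, c1=0)
macro 7: S0 reads c0=0 → after 1×micro: 0; S1 reads c0=0 → after 1×micro: 0 ⇒ (c0=0, c1=0)
macro 8: S0 reads c0=0 → after 1×micro: 0; S1 reads c0=0 → after 1×micro: 0 ⇒ (c0=0, c1=0)
macro 9: S0 reads c0=0 → after 1×micro: 0; S1 reads c0=0 → after 1×micro: 0 ⇒ (c0=0, c1=0)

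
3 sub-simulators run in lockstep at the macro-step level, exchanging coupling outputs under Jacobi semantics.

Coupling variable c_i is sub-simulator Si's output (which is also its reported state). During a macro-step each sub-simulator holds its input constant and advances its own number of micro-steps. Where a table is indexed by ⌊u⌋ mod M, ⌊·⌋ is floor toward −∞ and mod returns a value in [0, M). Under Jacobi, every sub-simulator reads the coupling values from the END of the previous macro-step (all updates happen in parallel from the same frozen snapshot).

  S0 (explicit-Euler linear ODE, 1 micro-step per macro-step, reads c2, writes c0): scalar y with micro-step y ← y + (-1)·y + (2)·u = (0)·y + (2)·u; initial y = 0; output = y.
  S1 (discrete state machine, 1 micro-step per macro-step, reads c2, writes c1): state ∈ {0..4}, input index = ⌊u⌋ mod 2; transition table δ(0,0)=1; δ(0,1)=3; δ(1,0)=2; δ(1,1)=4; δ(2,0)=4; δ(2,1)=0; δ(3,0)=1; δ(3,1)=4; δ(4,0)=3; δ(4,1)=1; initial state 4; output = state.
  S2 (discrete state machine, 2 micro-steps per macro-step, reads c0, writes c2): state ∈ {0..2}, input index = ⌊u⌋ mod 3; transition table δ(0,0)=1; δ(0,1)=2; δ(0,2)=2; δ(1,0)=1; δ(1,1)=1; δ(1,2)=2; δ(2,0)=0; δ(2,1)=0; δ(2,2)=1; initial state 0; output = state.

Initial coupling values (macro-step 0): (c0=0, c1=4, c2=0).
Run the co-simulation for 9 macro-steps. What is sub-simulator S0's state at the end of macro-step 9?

macro 1: S0 reads c2=0 → after 1×micro: 0; S1 reads c2=0 → after 1×micro: 3; S2 reads c0=0 → after 2×micro: 1 ⇒ (c0=0, c1=3, c2=1)
macro 2: S0 reads c2=1 → after 1×micro: 2; S1 reads c2=1 → after 1×micro: 4; S2 reads c0=0 → after 2×micro: 1 ⇒ (c0=2, c1=4, c2=1)
macro 3: S0 reads c2=1 → after 1×micro: 2; S1 reads c2=1 → after 1×micro: 1; S2 reads c0=2 → after 2×micro: 1 ⇒ (c0=2, c1=1, c2=1)
macro 4: S0 reads c2=1 → after 1×micro: 2; S1 reads c2=1 → after 1×micro: 4; S2 reads c0=2 → after 2×micro: 1 ⇒ (c0=2, c1=4, c2=1)
macro 5: S0 reads c2=1 → after 1×micro: 2; S1 reads c2=1 → after 1×micro: 1; S2 reads c0=2 → after 2×micro: 1 ⇒ (c0=2, c1=1, c2=1)
macro 6: S0 reads c2=1 → after 1×micro: 2; S1 reads c2=1 → after 1×micro: 4; S2 reads c0=2 → after 2×micro: 1 ⇒ (c0=2, c1=4, c2=1)
macro 7: S0 reads c2=1 → after 1×micro: 2; S1 reads c2=1 → after 1×micro: 1; S2 reads c0=2 → after 2×micro: 1 ⇒ (c0=2, c1=1, c2=1)
macro 8: S0 reads c2=1 → after 1×micro: 2; S1 reads c2=1 → after 1×micro: 4; S2 reads c0=2 → after 2×micro: 1 ⇒ (c0=2, c1=4, c2=1)
macro 9: S0 reads c2=1 → after 1×micro: 2; S1 reads c2=1 → after 1×micro: 1; S2 reads c0=2 → after 2×micro: 1 ⇒ (c0=2, c1=1, c2=1)

S0 state at macro-step 9 = 2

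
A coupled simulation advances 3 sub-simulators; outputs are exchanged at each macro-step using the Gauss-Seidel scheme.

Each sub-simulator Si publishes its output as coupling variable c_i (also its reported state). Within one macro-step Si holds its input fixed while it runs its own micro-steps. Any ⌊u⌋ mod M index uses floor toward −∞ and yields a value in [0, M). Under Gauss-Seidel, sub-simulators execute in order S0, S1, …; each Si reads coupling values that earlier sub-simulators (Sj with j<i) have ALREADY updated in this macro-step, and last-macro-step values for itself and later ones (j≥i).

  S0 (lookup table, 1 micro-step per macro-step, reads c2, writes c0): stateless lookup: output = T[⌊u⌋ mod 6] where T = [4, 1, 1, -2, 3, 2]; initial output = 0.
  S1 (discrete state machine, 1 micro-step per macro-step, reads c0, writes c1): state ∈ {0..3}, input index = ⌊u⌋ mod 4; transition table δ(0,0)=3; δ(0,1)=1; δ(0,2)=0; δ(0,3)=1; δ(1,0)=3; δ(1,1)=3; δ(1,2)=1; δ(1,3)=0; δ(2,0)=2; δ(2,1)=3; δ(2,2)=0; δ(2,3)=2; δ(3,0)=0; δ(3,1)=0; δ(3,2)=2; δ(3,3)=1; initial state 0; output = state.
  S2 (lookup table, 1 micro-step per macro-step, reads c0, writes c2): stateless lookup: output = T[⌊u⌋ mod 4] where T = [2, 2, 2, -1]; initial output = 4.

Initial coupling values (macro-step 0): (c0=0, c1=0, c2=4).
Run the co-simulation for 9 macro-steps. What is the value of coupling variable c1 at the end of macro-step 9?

c1 at macro-step 9 = 3

macro 1: S0 reads c2=4 → after 1×micro: 3; S1 reads c0=3 → after 1×micro: 1; S2 reads c0=3 → after 1×micro: -1 ⇒ (c0=3, c1=1, c2=-1)
macro 2: S0 reads c2=-1 → after 1×micro: 2; S1 reads c0=2 → after 1×micro: 1; S2 reads c0=2 → after 1×micro: 2 ⇒ (c0=2, c1=1, c2=2)
macro 3: S0 reads c2=2 → after 1×micro: 1; S1 reads c0=1 → after 1×micro: 3; S2 reads c0=1 → after 1×micro: 2 ⇒ (c0=1, c1=3, c2=2)
macro 4: S0 reads c2=2 → after 1×micro: 1; S1 reads c0=1 → after 1×micro: 0; S2 reads c0=1 → after 1×micro: 2 ⇒ (c0=1, c1=0, c2=2)
macro 5: S0 reads c2=2 → after 1×micro: 1; S1 reads c0=1 → after 1×micro: 1; S2 reads c0=1 → after 1×micro: 2 ⇒ (c0=1, c1=1, c2=2)
macro 6: S0 reads c2=2 → after 1×micro: 1; S1 reads c0=1 → after 1×micro: 3; S2 reads c0=1 → after 1×micro: 2 ⇒ (c0=1, c1=3, c2=2)
macro 7: S0 reads c2=2 → after 1×micro: 1; S1 reads c0=1 → after 1×micro: 0; S2 reads c0=1 → after 1×micro: 2 ⇒ (c0=1, c1=0, c2=2)
macro 8: S0 reads c2=2 → after 1×micro: 1; S1 reads c0=1 → after 1×micro: 1; S2 reads c0=1 → after 1×micro: 2 ⇒ (c0=1, c1=1, c2=2)
macro 9: S0 reads c2=2 → after 1×micro: 1; S1 reads c0=1 → after 1×micro: 3; S2 reads c0=1 → after 1×micro: 2 ⇒ (c0=1, c1=3, c2=2)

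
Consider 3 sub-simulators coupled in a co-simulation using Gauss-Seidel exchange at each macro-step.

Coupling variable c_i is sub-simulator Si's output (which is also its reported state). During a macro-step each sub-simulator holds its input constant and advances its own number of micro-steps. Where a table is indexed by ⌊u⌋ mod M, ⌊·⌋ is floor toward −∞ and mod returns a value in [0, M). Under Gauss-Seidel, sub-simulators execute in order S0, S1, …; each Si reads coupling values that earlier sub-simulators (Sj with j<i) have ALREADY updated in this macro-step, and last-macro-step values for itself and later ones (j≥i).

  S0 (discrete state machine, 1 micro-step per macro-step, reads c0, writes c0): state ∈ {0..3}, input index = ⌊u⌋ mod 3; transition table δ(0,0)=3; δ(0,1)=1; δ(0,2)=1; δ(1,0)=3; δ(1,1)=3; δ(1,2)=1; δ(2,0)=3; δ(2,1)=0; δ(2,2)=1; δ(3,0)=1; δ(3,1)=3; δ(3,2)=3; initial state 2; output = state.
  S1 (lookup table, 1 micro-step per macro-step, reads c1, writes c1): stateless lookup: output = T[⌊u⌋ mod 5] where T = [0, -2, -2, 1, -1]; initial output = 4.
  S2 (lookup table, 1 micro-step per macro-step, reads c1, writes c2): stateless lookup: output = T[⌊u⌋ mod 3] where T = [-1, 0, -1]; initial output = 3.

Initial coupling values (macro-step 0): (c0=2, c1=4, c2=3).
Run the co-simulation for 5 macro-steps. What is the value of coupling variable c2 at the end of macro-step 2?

c2 at macro-step 2 = -1

macro 1: S0 reads c0=2 → after 1×micro: 1; S1 reads c1=4 → after 1×micro: -1; S2 reads c1=-1 → after 1×micro: -1 ⇒ (c0=1, c1=-1, c2=-1)
macro 2: S0 reads c0=1 → after 1×micro: 3; S1 reads c1=-1 → after 1×micro: -1; S2 reads c1=-1 → after 1×micro: -1 ⇒ (c0=3, c1=-1, c2=-1)
macro 3: S0 reads c0=3 → after 1×micro: 1; S1 reads c1=-1 → after 1×micro: -1; S2 reads c1=-1 → after 1×micro: -1 ⇒ (c0=1, c1=-1, c2=-1)
macro 4: S0 reads c0=1 → after 1×micro: 3; S1 reads c1=-1 → after 1×micro: -1; S2 reads c1=-1 → after 1×micro: -1 ⇒ (c0=3, c1=-1, c2=-1)
macro 5: S0 reads c0=3 → after 1×micro: 1; S1 reads c1=-1 → after 1×micro: -1; S2 reads c1=-1 → after 1×micro: -1 ⇒ (c0=1, c1=-1, c2=-1)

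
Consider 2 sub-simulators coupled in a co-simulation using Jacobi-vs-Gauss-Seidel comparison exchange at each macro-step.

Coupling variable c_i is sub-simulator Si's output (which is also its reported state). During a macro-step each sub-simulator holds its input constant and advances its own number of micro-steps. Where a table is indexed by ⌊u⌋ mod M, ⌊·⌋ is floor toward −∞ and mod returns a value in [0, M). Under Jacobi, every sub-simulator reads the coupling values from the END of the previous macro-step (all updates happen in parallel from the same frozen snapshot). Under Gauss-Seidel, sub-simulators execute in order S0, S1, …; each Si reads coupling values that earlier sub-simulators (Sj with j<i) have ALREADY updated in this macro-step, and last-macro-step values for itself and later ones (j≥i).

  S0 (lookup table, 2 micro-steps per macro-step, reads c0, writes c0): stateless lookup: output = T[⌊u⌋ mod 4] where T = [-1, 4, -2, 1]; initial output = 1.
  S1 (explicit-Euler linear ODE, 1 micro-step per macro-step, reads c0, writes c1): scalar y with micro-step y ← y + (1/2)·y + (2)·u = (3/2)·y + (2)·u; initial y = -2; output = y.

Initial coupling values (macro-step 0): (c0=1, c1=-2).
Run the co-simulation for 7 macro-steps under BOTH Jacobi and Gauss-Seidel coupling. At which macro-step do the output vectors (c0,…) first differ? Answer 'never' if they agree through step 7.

first divergence at macro-step: 1

[Jacobi] macro 1: S0 reads c0=1 → after 2×micro: 4; S1 reads c0=1 → after 1×micro: -1 ⇒ (c0=4, c1=-1)
[Jacobi] macro 2: S0 reads c0=4 → after 2×micro: -1; S1 reads c0=4 → after 1×micro: 13/2 ⇒ (c0=-1, c1=13/2)
[Jacobi] macro 3: S0 reads c0=-1 → after 2×micro: 1; S1 reads c0=-1 → after 1×micro: 31/4 ⇒ (c0=1, c1=31/4)
[Jacobi] macro 4: S0 reads c0=1 → after 2×micro: 4; S1 reads c0=1 → after 1×micro: 109/8 ⇒ (c0=4, c1=109/8)
[Jacobi] macro 5: S0 reads c0=4 → after 2×micro: -1; S1 reads c0=4 → after 1×micro: 455/16 ⇒ (c0=-1, c1=455/16)
[Jacobi] macro 6: S0 reads c0=-1 → after 2×micro: 1; S1 reads c0=-1 → after 1×micro: 1301/32 ⇒ (c0=1, c1=1301/32)
[Jacobi] macro 7: S0 reads c0=1 → after 2×micro: 4; S1 reads c0=1 → after 1×micro: 4031/64 ⇒ (c0=4, c1=4031/64)
[Gauss-Seidel] macro 1: S0 reads c0=1 → after 2×micro: 4; S1 reads c0=4 → after 1×micro: 5 ⇒ (c0=4, c1=5)
[Gauss-Seidel] macro 2: S0 reads c0=4 → after 2×micro: -1; S1 reads c0=-1 → after 1×micro: 11/2 ⇒ (c0=-1, c1=11/2)
[Gauss-Seidel] macro 3: S0 reads c0=-1 → after 2×micro: 1; S1 reads c0=1 → after 1×micro: 41/4 ⇒ (c0=1, c1=41/4)
[Gauss-Seidel] macro 4: S0 reads c0=1 → after 2×micro: 4; S1 reads c0=4 → after 1×micro: 187/8 ⇒ (c0=4, c1=187/8)
[Gauss-Seidel] macro 5: S0 reads c0=4 → after 2×micro: -1; S1 reads c0=-1 → after 1×micro: 529/16 ⇒ (c0=-1, c1=529/16)
[Gauss-Seidel] macro 6: S0 reads c0=-1 → after 2×micro: 1; S1 reads c0=1 → after 1×micro: 1651/32 ⇒ (c0=1, c1=1651/32)
[Gauss-Seidel] macro 7: S0 reads c0=1 → after 2×micro: 4; S1 reads c0=4 → after 1×micro: 5465/64 ⇒ (c0=4, c1=5465/64)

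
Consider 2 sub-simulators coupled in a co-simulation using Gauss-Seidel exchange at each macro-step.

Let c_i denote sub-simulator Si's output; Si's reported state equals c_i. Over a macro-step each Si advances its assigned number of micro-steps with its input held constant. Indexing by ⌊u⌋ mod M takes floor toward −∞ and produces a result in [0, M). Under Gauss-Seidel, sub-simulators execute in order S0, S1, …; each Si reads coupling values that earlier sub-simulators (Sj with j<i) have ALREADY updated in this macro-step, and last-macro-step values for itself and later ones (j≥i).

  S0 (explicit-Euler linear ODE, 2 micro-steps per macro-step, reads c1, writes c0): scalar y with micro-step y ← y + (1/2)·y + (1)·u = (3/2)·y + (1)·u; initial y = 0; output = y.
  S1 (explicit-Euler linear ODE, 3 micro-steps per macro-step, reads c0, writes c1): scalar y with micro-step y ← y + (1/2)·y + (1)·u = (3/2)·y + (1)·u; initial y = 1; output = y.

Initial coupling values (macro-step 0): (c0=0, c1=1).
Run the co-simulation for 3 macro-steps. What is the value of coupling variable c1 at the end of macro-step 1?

macro 1: S0 reads c1=1 → after 2×micro: 5/2; S1 reads c0=5/2 → after 3×micro: 61/4 ⇒ (c0=5/2, c1=61/4)
macro 2: S0 reads c1=61/4 → after 2×micro: 175/4; S1 reads c0=175/4 → after 3×micro: 8297/32 ⇒ (c0=175/4, c1=8297/32)
macro 3: S0 reads c1=8297/32 → after 2×micro: 47785/64; S1 reads c0=47785/64 → after 3×micro: 565967/128 ⇒ (c0=47785/64, c1=565967/128)

c1 at macro-step 1 = 61/4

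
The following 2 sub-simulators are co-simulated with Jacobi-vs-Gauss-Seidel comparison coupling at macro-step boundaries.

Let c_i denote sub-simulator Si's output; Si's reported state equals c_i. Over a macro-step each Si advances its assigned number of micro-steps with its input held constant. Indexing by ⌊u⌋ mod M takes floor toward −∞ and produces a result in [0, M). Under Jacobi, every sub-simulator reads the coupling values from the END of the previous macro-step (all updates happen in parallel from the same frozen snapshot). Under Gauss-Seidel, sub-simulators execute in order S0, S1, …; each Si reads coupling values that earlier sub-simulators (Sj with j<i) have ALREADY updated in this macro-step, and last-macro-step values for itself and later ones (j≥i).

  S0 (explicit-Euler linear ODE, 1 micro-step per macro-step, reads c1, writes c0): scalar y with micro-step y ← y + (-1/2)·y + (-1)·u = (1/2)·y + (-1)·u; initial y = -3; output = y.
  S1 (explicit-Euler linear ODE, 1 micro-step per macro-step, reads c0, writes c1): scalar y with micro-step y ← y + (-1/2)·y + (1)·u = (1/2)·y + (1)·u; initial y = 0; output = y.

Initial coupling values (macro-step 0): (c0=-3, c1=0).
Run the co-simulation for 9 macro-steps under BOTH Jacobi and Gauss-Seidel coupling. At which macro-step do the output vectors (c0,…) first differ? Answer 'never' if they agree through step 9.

first divergence at macro-step: 1

[Jacobi] macro 1: S0 reads c1=0 → after 1×micro: -3/2; S1 reads c0=-3 → after 1×micro: -3 ⇒ (c0=-3/2, c1=-3)
[Jacobi] macro 2: S0 reads c1=-3 → after 1×micro: 9/4; S1 reads c0=-3/2 → after 1×micro: -3 ⇒ (c0=9/4, c1=-3)
[Jacobi] macro 3: S0 reads c1=-3 → after 1×micro: 33/8; S1 reads c0=9/4 → after 1×micro: 3/4 ⇒ (c0=33/8, c1=3/4)
[Jacobi] macro 4: S0 reads c1=3/4 → after 1×micro: 21/16; S1 reads c0=33/8 → after 1×micro: 9/2 ⇒ (c0=21/16, c1=9/2)
[Jacobi] macro 5: S0 reads c1=9/2 → after 1×micro: -123/32; S1 reads c0=21/16 → after 1×micro: 57/16 ⇒ (c0=-123/32, c1=57/16)
[Jacobi] macro 6: S0 reads c1=57/16 → after 1×micro: -351/64; S1 reads c0=-123/32 → after 1×micro: -33/16 ⇒ (c0=-351/64, c1=-33/16)
[Jacobi] macro 7: S0 reads c1=-33/16 → after 1×micro: -87/128; S1 reads c0=-351/64 → after 1×micro: -417/64 ⇒ (c0=-87/128, c1=-417/64)
[Jacobi] macro 8: S0 reads c1=-417/64 → after 1×micro: 1581/256; S1 reads c0=-87/128 → after 1×micro: -63/16 ⇒ (c0=1581/256, c1=-63/16)
[Jacobi] macro 9: S0 reads c1=-63/16 → after 1×micro: 3597/512; S1 reads c0=1581/256 → after 1×micro: 1077/256 ⇒ (c0=3597/512, c1=1077/256)
[Gauss-Seidel] macro 1: S0 reads c1=0 → after 1×micro: -3/2; S1 reads c0=-3/2 → after 1×micro: -3/2 ⇒ (c0=-3/2, c1=-3/2)
[Gauss-Seidel] macro 2: S0 reads c1=-3/2 → after 1×micro: 3/4; S1 reads c0=3/4 → after 1×micro: 0 ⇒ (c0=3/4, c1=0)
[Gauss-Seidel] macro 3: S0 reads c1=0 → after 1×micro: 3/8; S1 reads c0=3/8 → after 1×micro: 3/8 ⇒ (c0=3/8, c1=3/8)
[Gauss-Seidel] macro 4: S0 reads c1=3/8 → after 1×micro: -3/16; S1 reads c0=-3/16 → after 1×micro: 0 ⇒ (c0=-3/16, c1=0)
[Gauss-Seidel] macro 5: S0 reads c1=0 → after 1×micro: -3/32; S1 reads c0=-3/32 → after 1×micro: -3/32 ⇒ (c0=-3/32, c1=-3/32)
[Gauss-Seidel] macro 6: S0 reads c1=-3/32 → after 1×micro: 3/64; S1 reads c0=3/64 → after 1×micro: 0 ⇒ (c0=3/64, c1=0)
[Gauss-Seidel] macro 7: S0 reads c1=0 → after 1×micro: 3/128; S1 reads c0=3/128 → after 1×micro: 3/128 ⇒ (c0=3/128, c1=3/128)
[Gauss-Seidel] macro 8: S0 reads c1=3/128 → after 1×micro: -3/256; S1 reads c0=-3/256 → after 1×micro: 0 ⇒ (c0=-3/256, c1=0)
[Gauss-Seidel] macro 9: S0 reads c1=0 → after 1×micro: -3/512; S1 reads c0=-3/512 → after 1×micro: -3/512 ⇒ (c0=-3/512, c1=-3/512)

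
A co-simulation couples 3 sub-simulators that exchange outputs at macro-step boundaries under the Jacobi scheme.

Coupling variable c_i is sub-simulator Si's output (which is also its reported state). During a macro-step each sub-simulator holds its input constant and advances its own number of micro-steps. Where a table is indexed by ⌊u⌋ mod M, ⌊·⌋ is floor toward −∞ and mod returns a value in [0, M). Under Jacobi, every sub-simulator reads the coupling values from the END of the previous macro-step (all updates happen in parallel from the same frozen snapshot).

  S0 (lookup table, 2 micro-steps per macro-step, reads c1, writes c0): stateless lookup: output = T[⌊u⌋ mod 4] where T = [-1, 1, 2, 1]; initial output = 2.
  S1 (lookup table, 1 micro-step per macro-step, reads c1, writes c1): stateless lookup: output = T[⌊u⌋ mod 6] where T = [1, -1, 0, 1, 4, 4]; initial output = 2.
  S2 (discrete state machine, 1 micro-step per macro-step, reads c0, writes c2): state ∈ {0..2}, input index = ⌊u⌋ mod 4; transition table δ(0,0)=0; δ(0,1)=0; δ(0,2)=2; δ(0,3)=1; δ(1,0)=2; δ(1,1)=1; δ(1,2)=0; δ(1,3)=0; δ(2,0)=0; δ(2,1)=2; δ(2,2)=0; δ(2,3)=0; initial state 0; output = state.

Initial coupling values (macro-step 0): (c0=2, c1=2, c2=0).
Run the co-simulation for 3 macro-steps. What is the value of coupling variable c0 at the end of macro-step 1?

c0 at macro-step 1 = 2

macro 1: S0 reads c1=2 → after 2×micro: 2; S1 reads c1=2 → after 1×micro: 0; S2 reads c0=2 → after 1×micro: 2 ⇒ (c0=2, c1=0, c2=2)
macro 2: S0 reads c1=0 → after 2×micro: -1; S1 reads c1=0 → after 1×micro: 1; S2 reads c0=2 → after 1×micro: 0 ⇒ (c0=-1, c1=1, c2=0)
macro 3: S0 reads c1=1 → after 2×micro: 1; S1 reads c1=1 → after 1×micro: -1; S2 reads c0=-1 → after 1×micro: 1 ⇒ (c0=1, c1=-1, c2=1)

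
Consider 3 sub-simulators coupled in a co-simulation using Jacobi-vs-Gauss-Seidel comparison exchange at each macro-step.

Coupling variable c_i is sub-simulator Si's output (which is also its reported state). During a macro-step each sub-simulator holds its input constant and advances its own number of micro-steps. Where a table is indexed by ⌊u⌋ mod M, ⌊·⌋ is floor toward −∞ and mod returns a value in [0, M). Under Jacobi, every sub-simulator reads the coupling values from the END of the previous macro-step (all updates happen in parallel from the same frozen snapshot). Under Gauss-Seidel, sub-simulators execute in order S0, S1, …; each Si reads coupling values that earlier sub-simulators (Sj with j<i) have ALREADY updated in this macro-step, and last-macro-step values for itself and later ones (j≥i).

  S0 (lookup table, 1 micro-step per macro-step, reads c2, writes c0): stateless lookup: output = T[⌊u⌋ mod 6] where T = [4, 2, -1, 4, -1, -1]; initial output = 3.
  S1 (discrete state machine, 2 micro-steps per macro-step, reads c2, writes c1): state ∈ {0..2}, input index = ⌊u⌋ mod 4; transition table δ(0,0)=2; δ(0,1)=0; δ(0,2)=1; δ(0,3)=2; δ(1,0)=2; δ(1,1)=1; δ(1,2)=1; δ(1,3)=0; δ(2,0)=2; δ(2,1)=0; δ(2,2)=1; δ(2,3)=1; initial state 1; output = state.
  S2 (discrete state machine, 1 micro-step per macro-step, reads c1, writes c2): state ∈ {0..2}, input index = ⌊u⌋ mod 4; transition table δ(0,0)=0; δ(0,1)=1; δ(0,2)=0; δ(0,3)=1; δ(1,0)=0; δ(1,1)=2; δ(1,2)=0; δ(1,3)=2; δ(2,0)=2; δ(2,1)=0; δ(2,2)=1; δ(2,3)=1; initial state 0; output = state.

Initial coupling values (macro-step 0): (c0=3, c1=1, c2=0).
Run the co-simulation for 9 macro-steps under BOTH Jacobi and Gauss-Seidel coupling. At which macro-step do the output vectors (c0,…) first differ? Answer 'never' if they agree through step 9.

[Jacobi] macro 1: S0 reads c2=0 → after 1×micro: 4; S1 reads c2=0 → after 2×micro: 2; S2 reads c1=1 → after 1×micro: 1 ⇒ (c0=4, c1=2, c2=1)
[Jacobi] macro 2: S0 reads c2=1 → after 1×micro: 2; S1 reads c2=1 → after 2×micro: 0; S2 reads c1=2 → after 1×micro: 0 ⇒ (c0=2, c1=0, c2=0)
[Jacobi] macro 3: S0 reads c2=0 → after 1×micro: 4; S1 reads c2=0 → after 2×micro: 2; S2 reads c1=0 → after 1×micro: 0 ⇒ (c0=4, c1=2, c2=0)
[Jacobi] macro 4: S0 reads c2=0 → after 1×micro: 4; S1 reads c2=0 → after 2×micro: 2; S2 reads c1=2 → after 1×micro: 0 ⇒ (c0=4, c1=2, c2=0)
[Jacobi] macro 5: S0 reads c2=0 → after 1×micro: 4; S1 reads c2=0 → after 2×micro: 2; S2 reads c1=2 → after 1×micro: 0 ⇒ (c0=4, c1=2, c2=0)
[Jacobi] macro 6: S0 reads c2=0 → after 1×micro: 4; S1 reads c2=0 → after 2×micro: 2; S2 reads c1=2 → after 1×micro: 0 ⇒ (c0=4, c1=2, c2=0)
[Jacobi] macro 7: S0 reads c2=0 → after 1×micro: 4; S1 reads c2=0 → after 2×micro: 2; S2 reads c1=2 → after 1×micro: 0 ⇒ (c0=4, c1=2, c2=0)
[Jacobi] macro 8: S0 reads c2=0 → after 1×micro: 4; S1 reads c2=0 → after 2×micro: 2; S2 reads c1=2 → after 1×micro: 0 ⇒ (c0=4, c1=2, c2=0)
[Jacobi] macro 9: S0 reads c2=0 → after 1×micro: 4; S1 reads c2=0 → after 2×micro: 2; S2 reads c1=2 → after 1×micro: 0 ⇒ (c0=4, c1=2, c2=0)
[Gauss-Seidel] macro 1: S0 reads c2=0 → after 1×micro: 4; S1 reads c2=0 → after 2×micro: 2; S2 reads c1=2 → after 1×micro: 0 ⇒ (c0=4, c1=2, c2=0)
[Gauss-Seidel] macro 2: S0 reads c2=0 → after 1×micro: 4; S1 reads c2=0 → after 2×micro: 2; S2 reads c1=2 → after 1×micro: 0 ⇒ (c0=4, c1=2, c2=0)
[Gauss-Seidel] macro 3: S0 reads c2=0 → after 1×micro: 4; S1 reads c2=0 → after 2×micro: 2; S2 reads c1=2 → after 1×micro: 0 ⇒ (c0=4, c1=2, c2=0)
[Gauss-Seidel] macro 4: S0 reads c2=0 → after 1×micro: 4; S1 reads c2=0 → after 2×micro: 2; S2 reads c1=2 → after 1×micro: 0 ⇒ (c0=4, c1=2, c2=0)
[Gauss-Seidel] macro 5: S0 reads c2=0 → after 1×micro: 4; S1 reads c2=0 → after 2×micro: 2; S2 reads c1=2 → after 1×micro: 0 ⇒ (c0=4, c1=2, c2=0)
[Gauss-Seidel] macro 6: S0 reads c2=0 → after 1×micro: 4; S1 reads c2=0 → after 2×micro: 2; S2 reads c1=2 → after 1×micro: 0 ⇒ (c0=4, c1=2, c2=0)
[Gauss-Seidel] macro 7: S0 reads c2=0 → after 1×micro: 4; S1 reads c2=0 → after 2×micro: 2; S2 reads c1=2 → after 1×micro: 0 ⇒ (c0=4, c1=2, c2=0)
[Gauss-Seidel] macro 8: S0 reads c2=0 → after 1×micro: 4; S1 reads c2=0 → after 2×micro: 2; S2 reads c1=2 → after 1×micro: 0 ⇒ (c0=4, c1=2, c2=0)
[Gauss-Seidel] macro 9: S0 reads c2=0 → after 1×micro: 4; S1 reads c2=0 → after 2×micro: 2; S2 reads c1=2 → after 1×micro: 0 ⇒ (c0=4, c1=2, c2=0)

first divergence at macro-step: 1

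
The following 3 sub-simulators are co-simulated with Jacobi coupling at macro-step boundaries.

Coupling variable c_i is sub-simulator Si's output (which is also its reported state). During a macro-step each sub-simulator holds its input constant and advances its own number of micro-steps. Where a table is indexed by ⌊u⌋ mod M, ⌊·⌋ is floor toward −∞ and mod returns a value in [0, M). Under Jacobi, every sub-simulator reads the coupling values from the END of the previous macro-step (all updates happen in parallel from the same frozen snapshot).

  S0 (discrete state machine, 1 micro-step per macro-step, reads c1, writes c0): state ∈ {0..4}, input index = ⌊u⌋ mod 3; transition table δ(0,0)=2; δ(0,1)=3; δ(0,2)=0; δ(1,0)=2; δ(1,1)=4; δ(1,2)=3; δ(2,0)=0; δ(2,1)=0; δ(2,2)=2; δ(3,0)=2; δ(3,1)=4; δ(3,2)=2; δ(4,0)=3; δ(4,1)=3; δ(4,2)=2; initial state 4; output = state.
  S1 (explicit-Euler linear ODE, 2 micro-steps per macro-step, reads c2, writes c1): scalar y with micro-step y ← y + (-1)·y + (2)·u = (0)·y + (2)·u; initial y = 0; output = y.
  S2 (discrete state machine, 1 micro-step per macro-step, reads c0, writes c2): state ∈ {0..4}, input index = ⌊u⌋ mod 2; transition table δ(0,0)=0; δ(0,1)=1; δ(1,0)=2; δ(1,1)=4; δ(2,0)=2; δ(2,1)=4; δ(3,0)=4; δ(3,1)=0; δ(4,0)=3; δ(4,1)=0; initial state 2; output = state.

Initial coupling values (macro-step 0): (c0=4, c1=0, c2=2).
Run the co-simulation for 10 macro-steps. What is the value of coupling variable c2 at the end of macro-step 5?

macro 1: S0 reads c1=0 → after 1×micro: 3; S1 reads c2=2 → after 2×micro: 4; S2 reads c0=4 → after 1×micro: 2 ⇒ (c0=3, c1=4, c2=2)
macro 2: S0 reads c1=4 → after 1×micro: 4; S1 reads c2=2 → after 2×micro: 4; S2 reads c0=3 → after 1×micro: 4 ⇒ (c0=4, c1=4, c2=4)
macro 3: S0 reads c1=4 → after 1×micro: 3; S1 reads c2=4 → after 2×micro: 8; S2 reads c0=4 → after 1×micro: 3 ⇒ (c0=3, c1=8, c2=3)
macro 4: S0 reads c1=8 → after 1×micro: 2; S1 reads c2=3 → after 2×micro: 6; S2 reads c0=3 → after 1×micro: 0 ⇒ (c0=2, c1=6, c2=0)
macro 5: S0 reads c1=6 → after 1×micro: 0; S1 reads c2=0 → after 2×micro: 0; S2 reads c0=2 → after 1×micro: 0 ⇒ (c0=0, c1=0, c2=0)
macro 6: S0 reads c1=0 → after 1×micro: 2; S1 reads c2=0 → after 2×micro: 0; S2 reads c0=0 → after 1×micro: 0 ⇒ (c0=2, c1=0, c2=0)
macro 7: S0 reads c1=0 → after 1×micro: 0; S1 reads c2=0 → after 2×micro: 0; S2 reads c0=2 → after 1×micro: 0 ⇒ (c0=0, c1=0, c2=0)
macro 8: S0 reads c1=0 → after 1×micro: 2; S1 reads c2=0 → after 2×micro: 0; S2 reads c0=0 → after 1×micro: 0 ⇒ (c0=2, c1=0, c2=0)
macro 9: S0 reads c1=0 → after 1×micro: 0; S1 reads c2=0 → after 2×micro: 0; S2 reads c0=2 → after 1×micro: 0 ⇒ (c0=0, c1=0, c2=0)
macro 10: S0 reads c1=0 → after 1×micro: 2; S1 reads c2=0 → after 2×micro: 0; S2 reads c0=0 → after 1×micro: 0 ⇒ (c0=2, c1=0, c2=0)

c2 at macro-step 5 = 0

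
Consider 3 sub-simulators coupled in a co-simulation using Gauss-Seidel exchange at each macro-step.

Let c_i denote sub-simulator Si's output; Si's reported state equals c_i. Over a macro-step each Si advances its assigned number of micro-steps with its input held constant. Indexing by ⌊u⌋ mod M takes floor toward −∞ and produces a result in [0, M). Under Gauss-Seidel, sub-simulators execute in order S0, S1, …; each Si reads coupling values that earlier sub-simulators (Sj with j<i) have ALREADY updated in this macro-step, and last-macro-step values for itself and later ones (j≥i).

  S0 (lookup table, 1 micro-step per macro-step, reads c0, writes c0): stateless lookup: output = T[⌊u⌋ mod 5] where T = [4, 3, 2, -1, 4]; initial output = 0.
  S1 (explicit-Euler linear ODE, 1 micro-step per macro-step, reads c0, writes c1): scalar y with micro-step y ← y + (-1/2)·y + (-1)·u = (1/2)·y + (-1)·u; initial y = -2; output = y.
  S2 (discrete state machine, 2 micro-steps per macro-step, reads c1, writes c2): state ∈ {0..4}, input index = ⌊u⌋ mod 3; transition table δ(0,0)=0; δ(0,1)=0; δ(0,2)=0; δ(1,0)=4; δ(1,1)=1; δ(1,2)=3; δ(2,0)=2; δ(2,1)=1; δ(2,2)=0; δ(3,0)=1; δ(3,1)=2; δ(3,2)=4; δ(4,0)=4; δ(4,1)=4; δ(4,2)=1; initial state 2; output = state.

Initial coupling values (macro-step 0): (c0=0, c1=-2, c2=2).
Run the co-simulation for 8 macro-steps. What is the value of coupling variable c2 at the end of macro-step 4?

macro 1: S0 reads c0=0 → after 1×micro: 4; S1 reads c0=4 → after 1×micro: -5; S2 reads c1=-5 → after 2×micro: 1 ⇒ (c0=4, c1=-5, c2=1)
macro 2: S0 reads c0=4 → after 1×micro: 4; S1 reads c0=4 → after 1×micro: -13/2; S2 reads c1=-13/2 → after 2×micro: 4 ⇒ (c0=4, c1=-13/2, c2=4)
macro 3: S0 reads c0=4 → after 1×micro: 4; S1 reads c0=4 → after 1×micro: -29/4; S2 reads c1=-29/4 → after 2×micro: 4 ⇒ (c0=4, c1=-29/4, c2=4)
macro 4: S0 reads c0=4 → after 1×micro: 4; S1 reads c0=4 → after 1×micro: -61/8; S2 reads c1=-61/8 → after 2×micro: 4 ⇒ (c0=4, c1=-61/8, c2=4)
macro 5: S0 reads c0=4 → after 1×micro: 4; S1 reads c0=4 → after 1×micro: -125/16; S2 reads c1=-125/16 → after 2×micro: 4 ⇒ (c0=4, c1=-125/16, c2=4)
macro 6: S0 reads c0=4 → after 1×micro: 4; S1 reads c0=4 → after 1×micro: -253/32; S2 reads c1=-253/32 → after 2×micro: 4 ⇒ (c0=4, c1=-253/32, c2=4)
macro 7: S0 reads c0=4 → after 1×micro: 4; S1 reads c0=4 → after 1×micro: -509/64; S2 reads c1=-509/64 → after 2×micro: 4 ⇒ (c0=4, c1=-509/64, c2=4)
macro 8: S0 reads c0=4 → after 1×micro: 4; S1 reads c0=4 → after 1×micro: -1021/128; S2 reads c1=-1021/128 → after 2×micro: 4 ⇒ (c0=4, c1=-1021/128, c2=4)

c2 at macro-step 4 = 4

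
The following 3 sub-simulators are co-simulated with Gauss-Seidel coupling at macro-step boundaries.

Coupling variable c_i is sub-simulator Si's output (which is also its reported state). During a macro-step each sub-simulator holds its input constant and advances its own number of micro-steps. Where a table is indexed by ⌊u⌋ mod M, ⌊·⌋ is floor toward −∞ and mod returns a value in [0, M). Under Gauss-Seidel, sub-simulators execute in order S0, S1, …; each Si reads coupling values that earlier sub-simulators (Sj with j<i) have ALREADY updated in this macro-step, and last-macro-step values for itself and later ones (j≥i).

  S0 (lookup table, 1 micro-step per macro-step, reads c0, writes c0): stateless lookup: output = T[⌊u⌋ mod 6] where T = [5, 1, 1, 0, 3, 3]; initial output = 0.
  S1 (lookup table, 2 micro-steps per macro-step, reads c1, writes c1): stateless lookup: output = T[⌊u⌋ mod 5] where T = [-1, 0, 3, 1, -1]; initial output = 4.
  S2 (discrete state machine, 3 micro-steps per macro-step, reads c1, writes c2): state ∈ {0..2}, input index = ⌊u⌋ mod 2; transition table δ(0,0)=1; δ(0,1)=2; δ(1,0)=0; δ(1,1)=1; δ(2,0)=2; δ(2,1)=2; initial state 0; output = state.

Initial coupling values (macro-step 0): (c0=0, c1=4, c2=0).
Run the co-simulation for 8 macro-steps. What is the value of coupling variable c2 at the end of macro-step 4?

macro 1: S0 reads c0=0 → after 1×micro: 5; S1 reads c1=4 → after 2×micro: -1; S2 reads c1=-1 → after 3×micro: 2 ⇒ (c0=5, c1=-1, c2=2)
macro 2: S0 reads c0=5 → after 1×micro: 3; S1 reads c1=-1 → after 2×micro: -1; S2 reads c1=-1 → after 3×micro: 2 ⇒ (c0=3, c1=-1, c2=2)
macro 3: S0 reads c0=3 → after 1×micro: 0; S1 reads c1=-1 → after 2×micro: -1; S2 reads c1=-1 → after 3×micro: 2 ⇒ (c0=0, c1=-1, c2=2)
macro 4: S0 reads c0=0 → after 1×micro: 5; S1 reads c1=-1 → after 2×micro: -1; S2 reads c1=-1 → after 3×micro: 2 ⇒ (c0=5, c1=-1, c2=2)
macro 5: S0 reads c0=5 → after 1×micro: 3; S1 reads c1=-1 → after 2×micro: -1; S2 reads c1=-1 → after 3×micro: 2 ⇒ (c0=3, c1=-1, c2=2)
macro 6: S0 reads c0=3 → after 1×micro: 0; S1 reads c1=-1 → after 2×micro: -1; S2 reads c1=-1 → after 3×micro: 2 ⇒ (c0=0, c1=-1, c2=2)
macro 7: S0 reads c0=0 → after 1×micro: 5; S1 reads c1=-1 → after 2×micro: -1; S2 reads c1=-1 → after 3×micro: 2 ⇒ (c0=5, c1=-1, c2=2)
macro 8: S0 reads c0=5 → after 1×micro: 3; S1 reads c1=-1 → after 2×micro: -1; S2 reads c1=-1 → after 3×micro: 2 ⇒ (c0=3, c1=-1, c2=2)

c2 at macro-step 4 = 2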